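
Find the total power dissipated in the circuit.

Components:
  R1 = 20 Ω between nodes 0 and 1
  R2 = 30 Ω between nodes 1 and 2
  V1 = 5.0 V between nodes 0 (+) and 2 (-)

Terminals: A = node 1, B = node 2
Nodal analysis, taking node 2 as the 0 V reference.
Source V1 fixes V_0 = 5 V.
KCL at each unknown node (sum of currents leaving = 0; resistances in Ω):
  Node 1: (V_1 - 5)/20 + (V_1 - 0)/30 = 0
Collecting terms: 0.08333 × V_1 = 0.25  =>  V_1 = 3 V
Power in each resistor, P = (ΔV)²/R:
  P_R1 = (5 - 3)²/20 = 0.2 W
  P_R2 = (3 - 0)²/30 = 0.3 W
P_total = P_R1 + P_R2 = 0.5 W

Final answer: 0.5 W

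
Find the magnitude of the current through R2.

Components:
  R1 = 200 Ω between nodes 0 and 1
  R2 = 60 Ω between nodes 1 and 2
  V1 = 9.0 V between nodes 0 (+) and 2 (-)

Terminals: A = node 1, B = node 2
Nodal analysis, taking node 2 as the 0 V reference.
Source V1 fixes V_0 = 9 V.
KCL at each unknown node (sum of currents leaving = 0; resistances in Ω):
  Node 1: (V_1 - 9)/200 + (V_1 - 0)/60 = 0
Collecting terms: 0.02167 × V_1 = 0.045  =>  V_1 = 2.077 V
I_R2 = (V_1 - V_2)/R2 = (2.077 - 0)/60 = 0.03462 A
|I_R2| = 0.03462 A

Final answer: |I_R2| = 0.03462 A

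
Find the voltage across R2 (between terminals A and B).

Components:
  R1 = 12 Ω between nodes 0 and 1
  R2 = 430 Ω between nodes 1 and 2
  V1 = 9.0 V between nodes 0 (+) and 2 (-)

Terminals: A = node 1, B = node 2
R1 and R2 are in series across V1 (node 0 → node 1 → node 2), and the output A–B is taken across R2, so this is a voltage divider.
Series current: I = V1/(R1 + R2) = 9/(12 + 430) = 9/442 = 0.02036 A
V_R2 = I × R2 = V1 × R2/(R1 + R2) = 9 × 430/442 = 8.756 V

Final answer: 8.756 V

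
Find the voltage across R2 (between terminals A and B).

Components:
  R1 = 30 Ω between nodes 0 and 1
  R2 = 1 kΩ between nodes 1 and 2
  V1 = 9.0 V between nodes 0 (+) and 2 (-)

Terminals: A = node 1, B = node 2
R1 and R2 are in series across V1 (node 0 → node 1 → node 2), and the output A–B is taken across R2, so this is a voltage divider.
Series current: I = V1/(R1 + R2) = 9/(30 + 1000) = 9/1030 = 0.008738 A
V_R2 = I × R2 = V1 × R2/(R1 + R2) = 9 × 1000/1030 = 8.738 V

Final answer: 8.738 V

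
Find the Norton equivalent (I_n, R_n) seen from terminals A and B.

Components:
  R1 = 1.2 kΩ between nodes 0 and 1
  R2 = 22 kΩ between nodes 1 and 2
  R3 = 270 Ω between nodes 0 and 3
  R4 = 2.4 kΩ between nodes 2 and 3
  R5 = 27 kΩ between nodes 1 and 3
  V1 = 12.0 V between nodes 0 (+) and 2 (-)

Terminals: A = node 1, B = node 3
Find the Thévenin equivalent first; then I_n = V_th/R_th and R_n = R_th.
Step 1 — V_th is the open-circuit voltage V_A - V_B (nothing connected across the terminals).
Nodal analysis, taking node 2 as the 0 V reference.
Source V1 fixes V_0 = 12 V.
KCL at each unknown node (sum of currents leaving = 0; resistances in Ω):
  Node 1: (V_1 - 12)/1200 + (V_1 - 0)/22000 + (V_1 - V_3)/27000 = 0
  Node 3: (V_3 - 12)/270 + (V_3 - 0)/2400 + (V_3 - V_1)/27000 = 0
Collecting terms (coefficients in siemens):
  0.0009158·V_1 - 0.00003704·V_3 = 0.01
  0.004157·V_3 - 0.00003704·V_1 = 0.04444
Determinant D = (0.0009158)(0.004157) - (-0.00003704)(-0.00003704) = 0.000003806
V_1 = [(0.01)(0.004157) - (-0.00003704)(0.04444)]/D = 11.36 V
V_3 = [(0.0009158)(0.04444) - (0.01)(-0.00003704)]/D = 10.79 V
V_th = V_1 - V_3 = 11.36 - 10.79 = 0.564 V
Step 2 — R_th: zero the source — replace V1 by a short circuit (node 2 merges into node 0) — and find the resistance seen between A (node 1) and B (node 3).
Reduce the network between node 1 (A) and node 3 (B) by series/parallel combination:
  Rp1 = R1 ‖ R2 (parallel, both between nodes 0 and 1) = 1/(1/1200 + 1/22000) = 1138 Ω
  Rp2 = R3 ‖ R4 (parallel, both between nodes 0 and 3) = 1/(1/270 + 1/2400) = 242.7 Ω
  Rs1 = Rp1 + Rp2 (series, joined only at node 0) = 1138 + 242.7 = 1381 Ω
  Rp3 = R5 ‖ Rs1 (parallel, both between nodes 1 and 3) = 1/(1/27000 + 1/1381) = 1313 Ω
R_th = 1.313 kΩ
I_n = V_th/R_th = 0.564/1313 = 0.0004294 A, and R_n = R_th = 1.313 kΩ

Final answer: I_n = 0.0004294 A, R_n = 1.313 kΩ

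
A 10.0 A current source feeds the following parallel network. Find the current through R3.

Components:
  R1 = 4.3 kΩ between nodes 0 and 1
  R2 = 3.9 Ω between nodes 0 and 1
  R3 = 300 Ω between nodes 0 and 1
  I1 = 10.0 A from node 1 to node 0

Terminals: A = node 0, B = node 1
All resistors sit directly between nodes 0 and 1, so they are in parallel and share one voltage V; the full source current 10 A splits among them.
1/R_par = 1/4300 + 1/3.9 + 1/300 = 0.26 S  =>  R_par = 3.847 Ω
V = I × R_par = 10 × 3.847 = 38.47 V
I_R3 = V/R3 = 38.47/300 = 0.1282 A

Final answer: 0.1282 A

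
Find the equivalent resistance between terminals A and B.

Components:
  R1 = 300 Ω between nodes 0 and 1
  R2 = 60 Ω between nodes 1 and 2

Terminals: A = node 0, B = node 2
Reduce the network between node 0 (A) and node 2 (B) by series/parallel combination:
  Rs1 = R1 + R2 (series, joined only at node 1) = 300 + 60 = 360 Ω
R_eq = 360 Ω

Final answer: 360 Ω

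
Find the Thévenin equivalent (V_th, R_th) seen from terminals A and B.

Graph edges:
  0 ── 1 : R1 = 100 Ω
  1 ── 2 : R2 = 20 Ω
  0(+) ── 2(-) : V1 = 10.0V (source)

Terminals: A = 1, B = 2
Step 1 — V_th is the open-circuit voltage V_A - V_B (nothing connected across the terminals).
Nodal analysis, taking node 2 as the 0 V reference.
Source V1 fixes V_0 = 10 V.
KCL at each unknown node (sum of currents leaving = 0; resistances in Ω):
  Node 1: (V_1 - 10)/100 + (V_1 - 0)/20 = 0
Collecting terms: 0.06 × V_1 = 0.1  =>  V_1 = 1.667 V
V_th = V_1 - V_2 = 1.667 - 0 = 1.667 V
Step 2 — R_th: zero the source — replace V1 by a short circuit (node 2 merges into node 0) — and find the resistance seen between A (node 1) and B (node 0).
Reduce the network between node 1 (A) and node 0 (B) by series/parallel combination:
  Rp1 = R1 ‖ R2 (parallel, both between nodes 0 and 1) = 1/(1/100 + 1/20) = 16.67 Ω
R_th = 16.67 Ω

Final answer: V_th = 1.667 V, R_th = 16.67 Ω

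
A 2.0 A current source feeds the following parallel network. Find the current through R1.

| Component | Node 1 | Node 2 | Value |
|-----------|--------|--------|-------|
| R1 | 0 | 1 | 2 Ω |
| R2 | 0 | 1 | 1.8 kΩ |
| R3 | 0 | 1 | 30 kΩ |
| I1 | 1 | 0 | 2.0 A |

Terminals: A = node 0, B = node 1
All resistors sit directly between nodes 0 and 1, so they are in parallel and share one voltage V; the full source current 2 A splits among them.
1/R_par = 1/2 + 1/1800 + 1/30000 = 0.5006 S  =>  R_par = 1.998 Ω
V = I × R_par = 2 × 1.998 = 3.995 V
I_R1 = V/R1 = 3.995/2 = 1.998 A

Final answer: 1.998 A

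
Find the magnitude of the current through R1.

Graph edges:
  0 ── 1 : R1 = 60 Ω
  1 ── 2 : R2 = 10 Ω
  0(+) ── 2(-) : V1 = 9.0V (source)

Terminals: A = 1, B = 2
Nodal analysis, taking node 2 as the 0 V reference.
Source V1 fixes V_0 = 9 V.
KCL at each unknown node (sum of currents leaving = 0; resistances in Ω):
  Node 1: (V_1 - 9)/60 + (V_1 - 0)/10 = 0
Collecting terms: 0.1167 × V_1 = 0.15  =>  V_1 = 1.286 V
I_R1 = (V_0 - V_1)/R1 = (9 - 1.286)/60 = 0.1286 A
|I_R1| = 0.1286 A

Final answer: |I_R1| = 0.1286 A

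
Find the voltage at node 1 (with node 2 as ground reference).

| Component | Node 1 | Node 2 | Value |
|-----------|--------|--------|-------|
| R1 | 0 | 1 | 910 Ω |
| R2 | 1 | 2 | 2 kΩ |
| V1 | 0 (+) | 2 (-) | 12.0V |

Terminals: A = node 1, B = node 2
Nodal analysis, taking node 2 as the 0 V reference.
Source V1 fixes V_0 = 12 V.
KCL at each unknown node (sum of currents leaving = 0; resistances in Ω):
  Node 1: (V_1 - 12)/910 + (V_1 - 0)/2000 = 0
Collecting terms: 0.001599 × V_1 = 0.01319  =>  V_1 = 8.247 V
The requested potential is V_1 = 8.247 V.

Final answer: V_1 = 8.247 V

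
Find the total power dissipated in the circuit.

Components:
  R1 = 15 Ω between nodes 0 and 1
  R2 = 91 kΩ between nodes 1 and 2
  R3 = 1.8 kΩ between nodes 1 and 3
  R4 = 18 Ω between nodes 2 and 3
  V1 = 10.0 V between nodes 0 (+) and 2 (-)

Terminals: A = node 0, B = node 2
Nodal analysis, taking node 2 as the 0 V reference.
Source V1 fixes V_0 = 10 V.
KCL at each unknown node (sum of currents leaving = 0; resistances in Ω):
  Node 1: (V_1 - 10)/15 + (V_1 - 0)/91000 + (V_1 - V_3)/1800 = 0
  Node 3: (V_3 - V_1)/1800 + (V_3 - 0)/18 = 0
Collecting terms (coefficients in siemens):
  0.06723·V_1 - 0.0005556·V_3 = 0.6667
  0.05611·V_3 - 0.0005556·V_1 = 0
Determinant D = (0.06723)(0.05611) - (-0.0005556)(-0.0005556) = 0.003772
V_1 = [(0.6667)(0.05611) - (-0.0005556)(0)]/D = 9.917 V
V_3 = [(0.06723)(0) - (0.6667)(-0.0005556)]/D = 0.09818 V
Power in each resistor, P = (ΔV)²/R:
  P_R1 = (10 - 9.917)²/15 = 0.0004643 W
  P_R2 = (9.917 - 0)²/91000 = 0.001081 W
  P_R3 = (9.917 - 0.09818)²/1800 = 0.05356 W
  P_R4 = (0 - 0.09818)²/18 = 0.0005356 W
P_total = P_R1 + P_R2 + P_R3 + P_R4 = 0.05564 W

Final answer: 0.05564 W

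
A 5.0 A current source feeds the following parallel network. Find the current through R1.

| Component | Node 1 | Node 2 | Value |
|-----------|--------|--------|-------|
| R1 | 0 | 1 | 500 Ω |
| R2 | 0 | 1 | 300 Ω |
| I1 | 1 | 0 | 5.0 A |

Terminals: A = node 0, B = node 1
All resistors sit directly between nodes 0 and 1, so they are in parallel and share one voltage V; the full source current 5 A splits among them.
1/R_par = 1/500 + 1/300 = 0.005333 S  =>  R_par = 187.5 Ω
V = I × R_par = 5 × 187.5 = 937.5 V
I_R1 = V/R1 = 937.5/500 = 1.875 A

Final answer: 1.875 A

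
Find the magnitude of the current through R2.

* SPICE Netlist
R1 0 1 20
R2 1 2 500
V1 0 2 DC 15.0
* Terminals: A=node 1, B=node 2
Nodal analysis, taking node 2 as the 0 V reference.
Source V1 fixes V_0 = 15 V.
KCL at each unknown node (sum of currents leaving = 0; resistances in Ω):
  Node 1: (V_1 - 15)/20 + (V_1 - 0)/500 = 0
Collecting terms: 0.052 × V_1 = 0.75  =>  V_1 = 14.42 V
I_R2 = (V_1 - V_2)/R2 = (14.42 - 0)/500 = 0.02885 A
|I_R2| = 0.02885 A

Final answer: |I_R2| = 0.02885 A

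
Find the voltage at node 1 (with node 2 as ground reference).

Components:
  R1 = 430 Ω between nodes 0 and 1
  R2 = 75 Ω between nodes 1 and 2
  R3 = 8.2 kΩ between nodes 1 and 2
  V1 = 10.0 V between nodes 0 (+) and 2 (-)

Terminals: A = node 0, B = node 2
Nodal analysis, taking node 2 as the 0 V reference.
Source V1 fixes V_0 = 10 V.
KCL at each unknown node (sum of currents leaving = 0; resistances in Ω):
  Node 1: (V_1 - 10)/430 + (V_1 - 0)/75 + (V_1 - 0)/8200 = 0
Collecting terms: 0.01578 × V_1 = 0.02326  =>  V_1 = 1.474 V
The requested potential is V_1 = 1.474 V.

Final answer: V_1 = 1.474 V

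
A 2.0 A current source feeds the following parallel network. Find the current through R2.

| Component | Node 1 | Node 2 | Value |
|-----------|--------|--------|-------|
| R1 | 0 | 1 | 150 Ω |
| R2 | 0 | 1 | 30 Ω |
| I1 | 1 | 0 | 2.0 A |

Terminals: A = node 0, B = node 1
All resistors sit directly between nodes 0 and 1, so they are in parallel and share one voltage V; the full source current 2 A splits among them.
1/R_par = 1/150 + 1/30 = 0.04 S  =>  R_par = 25 Ω
V = I × R_par = 2 × 25 = 50 V
I_R2 = V/R2 = 50/30 = 1.667 A

Final answer: 1.667 A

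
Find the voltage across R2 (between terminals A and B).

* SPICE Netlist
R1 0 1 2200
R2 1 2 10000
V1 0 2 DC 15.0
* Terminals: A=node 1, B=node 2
R1 and R2 are in series across V1 (node 0 → node 1 → node 2), and the output A–B is taken across R2, so this is a voltage divider.
Series current: I = V1/(R1 + R2) = 15/(2200 + 10000) = 15/12200 = 0.00123 A
V_R2 = I × R2 = V1 × R2/(R1 + R2) = 15 × 10000/12200 = 12.3 V

Final answer: 12.3 V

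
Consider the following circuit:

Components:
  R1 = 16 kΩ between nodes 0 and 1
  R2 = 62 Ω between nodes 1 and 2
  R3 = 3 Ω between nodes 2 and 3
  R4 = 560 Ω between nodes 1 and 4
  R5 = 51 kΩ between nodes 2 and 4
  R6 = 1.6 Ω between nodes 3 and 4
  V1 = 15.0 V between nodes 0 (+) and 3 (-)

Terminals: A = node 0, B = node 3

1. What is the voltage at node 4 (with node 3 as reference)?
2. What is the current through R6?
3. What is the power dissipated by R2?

Nodal analysis, taking node 3 as the 0 V reference.
Source V1 fixes V_0 = 15 V.
KCL at each unknown node (sum of currents leaving = 0; resistances in Ω):
  Node 1: (V_1 - 15)/16000 + (V_1 - V_2)/62 + (V_1 - V_4)/560 = 0
  Node 2: (V_2 - V_1)/62 + (V_2 - 0)/3 + (V_2 - V_4)/51000 = 0
  Node 4: (V_4 - V_1)/560 + (V_4 - V_2)/51000 + (V_4 - 0)/1.6 = 0
Collecting terms (coefficients in siemens):
  0.01798·V_1 - 0.01613·V_2 - 0.001786·V_4 = 0.0009375
  0.3495·V_2 - 0.01613·V_1 - 0.00001961·V_4 = 0
  0.6268·V_4 - 0.001786·V_1 - 0.00001961·V_2 = 0
Solving these 3 simultaneous equations (Gaussian elimination) gives:
  V_1 = 0.05442 V, V_2 = 0.002511 V, V_4 = 0.0001551 V
Part 1:
  Read off the nodal solution: V_4 = 0.0001551 V
Part 2:
  I_R6 = (V_3 - V_4)/R6 = (0 - 0.0001551)/1.6 = -0.00009694 A
  Magnitude: I_R6 = 0.00009694 A
Part 3:
  I_R2 = (V_1 - V_2)/R2 = (0.05442 - 0.002511)/62 = 0.0008372 A
  P_R2 = I_R2² × R2 = (0.0008372)² × 62 = 0.00004346 W

Final answers:
1. V_4 = 0.0001551 V
2. I_R6 = 9.694e-05 A
3. P_R2 = 4.346e-05 W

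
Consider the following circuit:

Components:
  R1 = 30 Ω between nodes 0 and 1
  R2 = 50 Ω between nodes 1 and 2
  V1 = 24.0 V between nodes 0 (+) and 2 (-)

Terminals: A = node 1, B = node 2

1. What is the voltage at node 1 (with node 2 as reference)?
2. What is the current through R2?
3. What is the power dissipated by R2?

Nodal analysis, taking node 2 as the 0 V reference.
Source V1 fixes V_0 = 24 V.
KCL at each unknown node (sum of currents leaving = 0; resistances in Ω):
  Node 1: (V_1 - 24)/30 + (V_1 - 0)/50 = 0
Collecting terms: 0.05333 × V_1 = 0.8  =>  V_1 = 15 V
Part 1:
  Read off the nodal solution: V_1 = 15 V
Part 2:
  I_R2 = (V_1 - V_2)/R2 = (15 - 0)/50 = 0.3 A
  Magnitude: I_R2 = 0.3 A
Part 3:
  I_R2 = (V_1 - V_2)/R2 = (15 - 0)/50 = 0.3 A
  P_R2 = I_R2² × R2 = (0.3)² × 50 = 4.5 W

Final answers:
1. V_1 = 15 V
2. I_R2 = 0.3 A
3. P_R2 = 4.5 W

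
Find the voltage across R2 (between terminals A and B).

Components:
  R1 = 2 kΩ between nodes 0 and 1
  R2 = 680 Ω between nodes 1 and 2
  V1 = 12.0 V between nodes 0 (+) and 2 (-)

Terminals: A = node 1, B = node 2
R1 and R2 are in series across V1 (node 0 → node 1 → node 2), and the output A–B is taken across R2, so this is a voltage divider.
Series current: I = V1/(R1 + R2) = 12/(2000 + 680) = 12/2680 = 0.004478 A
V_R2 = I × R2 = V1 × R2/(R1 + R2) = 12 × 680/2680 = 3.045 V

Final answer: 3.045 V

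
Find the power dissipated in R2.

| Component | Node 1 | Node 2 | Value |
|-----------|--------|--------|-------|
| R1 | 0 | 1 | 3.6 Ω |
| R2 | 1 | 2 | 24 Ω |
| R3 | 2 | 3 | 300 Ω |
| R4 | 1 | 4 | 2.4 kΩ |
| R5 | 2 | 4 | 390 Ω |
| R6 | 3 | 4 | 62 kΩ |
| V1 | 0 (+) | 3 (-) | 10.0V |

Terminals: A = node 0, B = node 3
Nodal analysis, taking node 3 as the 0 V reference.
Source V1 fixes V_0 = 10 V.
KCL at each unknown node (sum of currents leaving = 0; resistances in Ω):
  Node 1: (V_1 - 10)/3.6 + (V_1 - V_2)/24 + (V_1 - V_4)/2400 = 0
  Node 2: (V_2 - V_1)/24 + (V_2 - 0)/300 + (V_2 - V_4)/390 = 0
  Node 4: (V_4 - V_1)/2400 + (V_4 - V_2)/390 + (V_4 - 0)/62000 = 0
Collecting terms (coefficients in siemens):
  0.3199·V_1 - 0.04167·V_2 - 0.0004167·V_4 = 2.778
  0.04756·V_2 - 0.04167·V_1 - 0.002564·V_4 = 0
  0.002997·V_4 - 0.0004167·V_1 - 0.002564·V_2 = 0
Solving these 3 simultaneous equations (Gaussian elimination) gives:
  V_1 = 9.89 V, V_2 = 9.16 V, V_4 = 9.212 V
I_R2 = (V_1 - V_2)/R2 = (9.89 - 9.16)/24 = 0.0304 A
P_R2 = I_R2² × R2 = (0.0304)² × 24 = 0.02218 W

Final answer: 0.02218 W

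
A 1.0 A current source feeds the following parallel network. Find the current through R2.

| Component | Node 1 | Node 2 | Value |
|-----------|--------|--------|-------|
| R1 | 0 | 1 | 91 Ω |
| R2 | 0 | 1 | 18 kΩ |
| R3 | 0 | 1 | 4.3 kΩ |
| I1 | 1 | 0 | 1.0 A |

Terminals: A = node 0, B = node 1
All resistors sit directly between nodes 0 and 1, so they are in parallel and share one voltage V; the full source current 1 A splits among them.
1/R_par = 1/91 + 1/18000 + 1/4300 = 0.01128 S  =>  R_par = 88.68 Ω
V = I × R_par = 1 × 88.68 = 88.68 V
I_R2 = V/R2 = 88.68/18000 = 0.004926 A

Final answer: 0.004926 A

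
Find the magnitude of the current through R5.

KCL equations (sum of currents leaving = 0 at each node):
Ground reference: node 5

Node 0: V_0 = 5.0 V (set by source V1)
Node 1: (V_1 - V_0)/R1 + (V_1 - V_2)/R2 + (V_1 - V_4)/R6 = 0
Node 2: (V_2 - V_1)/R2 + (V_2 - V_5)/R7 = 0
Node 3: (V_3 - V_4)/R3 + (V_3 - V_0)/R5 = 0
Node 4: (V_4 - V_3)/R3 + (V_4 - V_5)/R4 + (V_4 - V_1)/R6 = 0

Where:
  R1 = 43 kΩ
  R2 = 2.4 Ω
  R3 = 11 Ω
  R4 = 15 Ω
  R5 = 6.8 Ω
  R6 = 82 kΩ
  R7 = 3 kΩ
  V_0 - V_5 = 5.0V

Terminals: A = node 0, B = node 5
Nodal analysis, taking node 5 as the 0 V reference.
Source V1 fixes V_0 = 5 V.
KCL at each unknown node (sum of currents leaving = 0; resistances in Ω):
  Node 1: (V_1 - 5)/43000 + (V_1 - V_2)/2.4 + (V_1 - V_4)/82000 = 0
  Node 2: (V_2 - V_1)/2.4 + (V_2 - 0)/3000 = 0
  Node 3: (V_3 - V_4)/11 + (V_3 - 5)/6.8 = 0
  Node 4: (V_4 - V_3)/11 + (V_4 - 0)/15 + (V_4 - V_1)/82000 = 0
Collecting terms (coefficients in siemens):
  0.4167·V_1 - 0.4167·V_2 - 0.0000122·V_4 = 0.0001163
  0.417·V_2 - 0.4167·V_1 = 0
  0.238·V_3 - 0.09091·V_4 = 0.7353
  0.1576·V_4 - 0.0000122·V_1 - 0.09091·V_3 = 0
Solving these 4 simultaneous equations (Gaussian elimination) gives:
  V_1 = 0.3912 V, V_2 = 0.3909 V, V_3 = 3.963 V, V_4 = 2.286 V
I_R5 = (V_0 - V_3)/R5 = (5 - 3.963)/6.8 = 0.1524 A
|I_R5| = 0.1524 A

Final answer: |I_R5| = 0.1524 A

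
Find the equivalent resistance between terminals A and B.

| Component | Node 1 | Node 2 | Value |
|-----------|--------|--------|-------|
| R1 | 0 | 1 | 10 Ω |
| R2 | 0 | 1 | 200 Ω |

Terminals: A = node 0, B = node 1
Reduce the network between node 0 (A) and node 1 (B) by series/parallel combination:
  Rp1 = R1 ‖ R2 (parallel, both between nodes 0 and 1) = 1/(1/10 + 1/200) = 9.524 Ω
R_eq = 9.524 Ω

Final answer: 9.524 Ω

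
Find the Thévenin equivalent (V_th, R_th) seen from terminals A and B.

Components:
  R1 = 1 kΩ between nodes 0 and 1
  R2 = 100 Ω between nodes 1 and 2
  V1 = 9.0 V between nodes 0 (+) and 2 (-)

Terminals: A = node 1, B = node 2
Step 1 — V_th is the open-circuit voltage V_A - V_B (nothing connected across the terminals).
Nodal analysis, taking node 2 as the 0 V reference.
Source V1 fixes V_0 = 9 V.
KCL at each unknown node (sum of currents leaving = 0; resistances in Ω):
  Node 1: (V_1 - 9)/1000 + (V_1 - 0)/100 = 0
Collecting terms: 0.011 × V_1 = 0.009  =>  V_1 = 0.8182 V
V_th = V_1 - V_2 = 0.8182 - 0 = 0.8182 V
Step 2 — R_th: zero the source — replace V1 by a short circuit (node 2 merges into node 0) — and find the resistance seen between A (node 1) and B (node 0).
Reduce the network between node 1 (A) and node 0 (B) by series/parallel combination:
  Rp1 = R1 ‖ R2 (parallel, both between nodes 0 and 1) = 1/(1/1000 + 1/100) = 90.91 Ω
R_th = 90.91 Ω

Final answer: V_th = 0.8182 V, R_th = 90.91 Ω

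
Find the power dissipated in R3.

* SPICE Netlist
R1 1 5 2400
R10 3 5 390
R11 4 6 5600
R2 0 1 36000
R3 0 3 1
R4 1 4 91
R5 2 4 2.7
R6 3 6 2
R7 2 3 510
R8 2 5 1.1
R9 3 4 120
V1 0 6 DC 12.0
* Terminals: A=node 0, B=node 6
Nodal analysis, taking node 6 as the 0 V reference.
Source V1 fixes V_0 = 12 V.
KCL at each unknown node (sum of currents leaving = 0; resistances in Ω):
  Node 1: (V_1 - V_5)/2400 + (V_1 - 12)/36000 + (V_1 - V_4)/91 = 0
  Node 2: (V_2 - V_4)/2.7 + (V_2 - V_3)/510 + (V_2 - V_5)/1.1 = 0
  Node 3: (V_3 - 12)/1 + (V_3 - 0)/2 + (V_3 - V_2)/510 + (V_3 - V_4)/120 + (V_3 - V_5)/390 = 0
  Node 4: (V_4 - V_1)/91 + (V_4 - V_2)/2.7 + (V_4 - V_3)/120 + (V_4 - 0)/5600 = 0
  Node 5: (V_5 - V_1)/2400 + (V_5 - V_2)/1.1 + (V_5 - V_3)/390 = 0
Collecting terms (coefficients in siemens):
  0.01143·V_1 - 0.01099·V_4 - 0.0004167·V_5 = 0.0003333
  1.281·V_2 - 0.001961·V_3 - 0.3704·V_4 - 0.9091·V_5 = 0
  1.513·V_3 - 0.001961·V_2 - 0.008333·V_4 - 0.002564·V_5 = 12
  0.3899·V_4 - 0.01099·V_1 - 0.3704·V_2 - 0.008333·V_3 = 0
  0.9121·V_5 - 0.0004167·V_1 - 0.9091·V_2 - 0.002564·V_3 = 0
Solving these 5 simultaneous equations (Gaussian elimination) gives:
  V_1 = 7.908 V, V_2 = 7.899 V, V_3 = 7.999 V, V_4 = 7.898 V
  V_5 = 7.899 V
I_R3 = (V_0 - V_3)/R3 = (12 - 7.999)/1 = 4.001 A
P_R3 = I_R3² × R3 = (4.001)² × 1 = 16.01 W

Final answer: 16.01 W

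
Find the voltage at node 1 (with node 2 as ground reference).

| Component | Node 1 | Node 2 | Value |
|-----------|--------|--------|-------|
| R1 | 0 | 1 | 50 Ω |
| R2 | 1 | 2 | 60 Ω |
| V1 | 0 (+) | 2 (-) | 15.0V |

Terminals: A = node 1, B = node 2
Nodal analysis, taking node 2 as the 0 V reference.
Source V1 fixes V_0 = 15 V.
KCL at each unknown node (sum of currents leaving = 0; resistances in Ω):
  Node 1: (V_1 - 15)/50 + (V_1 - 0)/60 = 0
Collecting terms: 0.03667 × V_1 = 0.3  =>  V_1 = 8.182 V
The requested potential is V_1 = 8.182 V.

Final answer: V_1 = 8.182 V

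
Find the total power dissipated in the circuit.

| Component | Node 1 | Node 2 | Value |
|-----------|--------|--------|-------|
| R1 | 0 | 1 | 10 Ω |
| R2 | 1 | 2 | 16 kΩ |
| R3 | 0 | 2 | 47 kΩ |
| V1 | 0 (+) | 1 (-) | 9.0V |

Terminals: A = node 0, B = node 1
Nodal analysis, taking node 1 as the 0 V reference.
Source V1 fixes V_0 = 9 V.
KCL at each unknown node (sum of currents leaving = 0; resistances in Ω):
  Node 2: (V_2 - 0)/16000 + (V_2 - 9)/47000 = 0
Collecting terms: 0.00008378 × V_2 = 0.0001915  =>  V_2 = 2.286 V
Power in each resistor, P = (ΔV)²/R:
  P_R1 = (9 - 0)²/10 = 8.1 W
  P_R2 = (0 - 2.286)²/16000 = 0.0003265 W
  P_R3 = (9 - 2.286)²/47000 = 0.0009592 W
P_total = P_R1 + P_R2 + P_R3 = 8.101 W

Final answer: 8.101 W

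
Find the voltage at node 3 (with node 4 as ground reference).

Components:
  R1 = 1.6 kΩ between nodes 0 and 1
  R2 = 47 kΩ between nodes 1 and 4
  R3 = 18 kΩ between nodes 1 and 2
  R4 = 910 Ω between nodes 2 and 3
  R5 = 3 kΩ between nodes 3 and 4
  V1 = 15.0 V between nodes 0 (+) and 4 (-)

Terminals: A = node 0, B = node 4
Nodal analysis, taking node 4 as the 0 V reference.
Source V1 fixes V_0 = 15 V.
KCL at each unknown node (sum of currents leaving = 0; resistances in Ω):
  Node 1: (V_1 - 15)/1600 + (V_1 - 0)/47000 + (V_1 - V_2)/18000 = 0
  Node 2: (V_2 - V_1)/18000 + (V_2 - V_3)/910 = 0
  Node 3: (V_3 - V_2)/910 + (V_3 - 0)/3000 = 0
Collecting terms (coefficients in siemens):
  0.0007018·V_1 - 0.00005556·V_2 = 0.009375
  0.001154·V_2 - 0.00005556·V_1 - 0.001099·V_3 = 0
  0.001432·V_3 - 0.001099·V_2 = 0
Solving these 3 simultaneous equations (Gaussian elimination) gives:
  V_1 = 13.55 V, V_2 = 2.418 V, V_3 = 1.855 V
The requested potential is V_3 = 1.855 V.

Final answer: V_3 = 1.855 V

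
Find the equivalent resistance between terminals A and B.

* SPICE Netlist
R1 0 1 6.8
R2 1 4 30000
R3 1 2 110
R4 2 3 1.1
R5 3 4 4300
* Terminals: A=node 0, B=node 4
Reduce the network between node 0 (A) and node 4 (B) by series/parallel combination:
  Rs1 = R3 + R4 (series, joined only at node 2) = 110 + 1.1 = 111.1 Ω
  Rs2 = R5 + Rs1 (series, joined only at node 3) = 4300 + 111.1 = 4411 Ω
  Rp1 = R2 ‖ Rs2 (parallel, both between nodes 1 and 4) = 1/(1/30000 + 1/4411) = 3846 Ω
  Rs3 = R1 + Rp1 (series, joined only at node 1) = 6.8 + 3846 = 3852 Ω
R_eq = 3.852 kΩ

Final answer: 3.852 kΩ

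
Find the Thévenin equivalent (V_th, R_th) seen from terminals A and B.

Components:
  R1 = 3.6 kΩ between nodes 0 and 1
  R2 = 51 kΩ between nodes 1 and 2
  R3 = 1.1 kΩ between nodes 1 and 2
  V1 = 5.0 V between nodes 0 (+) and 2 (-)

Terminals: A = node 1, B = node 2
Step 1 — V_th is the open-circuit voltage V_A - V_B (nothing connected across the terminals).
Nodal analysis, taking node 2 as the 0 V reference.
Source V1 fixes V_0 = 5 V.
KCL at each unknown node (sum of currents leaving = 0; resistances in Ω):
  Node 1: (V_1 - 5)/3600 + (V_1 - 0)/51000 + (V_1 - 0)/1100 = 0
Collecting terms: 0.001206 × V_1 = 0.001389  =>  V_1 = 1.151 V
V_th = V_1 - V_2 = 1.151 - 0 = 1.151 V
Step 2 — R_th: zero the source — replace V1 by a short circuit (node 2 merges into node 0) — and find the resistance seen between A (node 1) and B (node 0).
Reduce the network between node 1 (A) and node 0 (B) by series/parallel combination:
  Rp1 = R1 ‖ R2 ‖ R3 (parallel, all between nodes 0 and 1) = 1/(1/3600 + 1/51000 + 1/1100) = 828.9 Ω
R_th = 828.9 Ω

Final answer: V_th = 1.151 V, R_th = 828.9 Ω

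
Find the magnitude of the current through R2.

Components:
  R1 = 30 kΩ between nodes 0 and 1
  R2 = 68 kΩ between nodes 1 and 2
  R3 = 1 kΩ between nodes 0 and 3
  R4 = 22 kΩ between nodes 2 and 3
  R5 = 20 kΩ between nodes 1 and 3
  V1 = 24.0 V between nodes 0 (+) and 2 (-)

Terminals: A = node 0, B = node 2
Nodal analysis, taking node 2 as the 0 V reference.
Source V1 fixes V_0 = 24 V.
KCL at each unknown node (sum of currents leaving = 0; resistances in Ω):
  Node 1: (V_1 - 24)/30000 + (V_1 - 0)/68000 + (V_1 - V_3)/20000 = 0
  Node 3: (V_3 - 24)/1000 + (V_3 - 0)/22000 + (V_3 - V_1)/20000 = 0
Collecting terms (coefficients in siemens):
  0.00009804·V_1 - 0.00005·V_3 = 0.0008
  0.001095·V_3 - 0.00005·V_1 = 0.024
Determinant D = (0.00009804)(0.001095) - (-0.00005)(-0.00005) = 0.0000001049
V_1 = [(0.0008)(0.001095) - (-0.00005)(0.024)]/D = 19.79 V
V_3 = [(0.00009804)(0.024) - (0.0008)(-0.00005)]/D = 22.81 V
I_R2 = (V_1 - V_2)/R2 = (19.79 - 0)/68000 = 0.0002911 A
|I_R2| = 0.0002911 A

Final answer: |I_R2| = 0.0002911 A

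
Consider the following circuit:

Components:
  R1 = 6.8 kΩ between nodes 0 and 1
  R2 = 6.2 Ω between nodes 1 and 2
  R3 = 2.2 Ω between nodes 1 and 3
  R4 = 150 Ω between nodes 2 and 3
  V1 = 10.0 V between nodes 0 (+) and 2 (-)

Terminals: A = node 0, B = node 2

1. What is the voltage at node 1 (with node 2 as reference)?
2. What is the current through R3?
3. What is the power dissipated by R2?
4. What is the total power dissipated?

Nodal analysis, taking node 2 as the 0 V reference.
Source V1 fixes V_0 = 10 V.
KCL at each unknown node (sum of currents leaving = 0; resistances in Ω):
  Node 1: (V_1 - 10)/6800 + (V_1 - 0)/6.2 + (V_1 - V_3)/2.2 = 0
  Node 3: (V_3 - V_1)/2.2 + (V_3 - 0)/150 = 0
Collecting terms (coefficients in siemens):
  0.616·V_1 - 0.4545·V_3 = 0.001471
  0.4612·V_3 - 0.4545·V_1 = 0
Determinant D = (0.616)(0.4612) - (-0.4545)(-0.4545) = 0.07749
V_1 = [(0.001471)(0.4612) - (-0.4545)(0)]/D = 0.008753 V
V_3 = [(0.616)(0) - (0.001471)(-0.4545)]/D = 0.008627 V
Part 1:
  Read off the nodal solution: V_1 = 0.008753 V
Part 2:
  I_R3 = (V_1 - V_3)/R3 = (0.008753 - 0.008627)/2.2 = 0.00005751 A
  Magnitude: I_R3 = 0.00005751 A
Part 3:
  I_R2 = (V_1 - V_2)/R2 = (0.008753 - 0)/6.2 = 0.001412 A
  P_R2 = I_R2² × R2 = (0.001412)² × 6.2 = 0.00001236 W
Part 4:
  Power in each resistor, P = (ΔV)²/R:
    P_R1 = (10 - 0.008753)²/6800 = 0.01468 W
    P_R2 = (0.008753 - 0)²/6.2 = 0.00001236 W
    P_R3 = (0.008753 - 0.008627)²/2.2 = 0.000000007276 W
    P_R4 = (0 - 0.008627)²/150 = 0.0000004961 W
  P_total = P_R1 + P_R2 + P_R3 + P_R4 = 0.01469 W

Final answers:
1. V_1 = 0.008753 V
2. I_R3 = 5.751e-05 A
3. P_R2 = 1.236e-05 W
4. P_total = 0.01469 W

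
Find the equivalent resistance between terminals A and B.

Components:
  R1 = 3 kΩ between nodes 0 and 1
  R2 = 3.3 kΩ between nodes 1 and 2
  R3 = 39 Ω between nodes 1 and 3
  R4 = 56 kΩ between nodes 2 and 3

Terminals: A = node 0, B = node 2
Reduce the network between node 0 (A) and node 2 (B) by series/parallel combination:
  Rs1 = R3 + R4 (series, joined only at node 3) = 39 + 56000 = 56040 Ω
  Rp1 = R2 ‖ Rs1 (parallel, both between nodes 1 and 2) = 1/(1/3300 + 1/56040) = 3116 Ω
  Rs2 = R1 + Rp1 (series, joined only at node 1) = 3000 + 3116 = 6116 Ω
R_eq = 6.116 kΩ

Final answer: 6.116 kΩ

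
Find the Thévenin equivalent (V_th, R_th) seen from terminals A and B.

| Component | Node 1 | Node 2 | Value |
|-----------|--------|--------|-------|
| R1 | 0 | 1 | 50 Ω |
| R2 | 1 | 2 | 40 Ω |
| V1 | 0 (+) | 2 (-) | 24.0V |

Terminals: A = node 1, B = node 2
Step 1 — V_th is the open-circuit voltage V_A - V_B (nothing connected across the terminals).
Nodal analysis, taking node 2 as the 0 V reference.
Source V1 fixes V_0 = 24 V.
KCL at each unknown node (sum of currents leaving = 0; resistances in Ω):
  Node 1: (V_1 - 24)/50 + (V_1 - 0)/40 = 0
Collecting terms: 0.045 × V_1 = 0.48  =>  V_1 = 10.67 V
V_th = V_1 - V_2 = 10.67 - 0 = 10.67 V
Step 2 — R_th: zero the source — replace V1 by a short circuit (node 2 merges into node 0) — and find the resistance seen between A (node 1) and B (node 0).
Reduce the network between node 1 (A) and node 0 (B) by series/parallel combination:
  Rp1 = R1 ‖ R2 (parallel, both between nodes 0 and 1) = 1/(1/50 + 1/40) = 22.22 Ω
R_th = 22.22 Ω

Final answer: V_th = 10.67 V, R_th = 22.22 Ω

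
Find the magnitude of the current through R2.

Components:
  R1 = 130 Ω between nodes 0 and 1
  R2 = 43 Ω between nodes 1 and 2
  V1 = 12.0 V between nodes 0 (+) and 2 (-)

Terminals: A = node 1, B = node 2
Nodal analysis, taking node 2 as the 0 V reference.
Source V1 fixes V_0 = 12 V.
KCL at each unknown node (sum of currents leaving = 0; resistances in Ω):
  Node 1: (V_1 - 12)/130 + (V_1 - 0)/43 = 0
Collecting terms: 0.03095 × V_1 = 0.09231  =>  V_1 = 2.983 V
I_R2 = (V_1 - V_2)/R2 = (2.983 - 0)/43 = 0.06936 A
|I_R2| = 0.06936 A

Final answer: |I_R2| = 0.06936 A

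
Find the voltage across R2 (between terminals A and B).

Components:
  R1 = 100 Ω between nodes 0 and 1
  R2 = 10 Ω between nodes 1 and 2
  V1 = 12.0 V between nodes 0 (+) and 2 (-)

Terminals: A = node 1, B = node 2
R1 and R2 are in series across V1 (node 0 → node 1 → node 2), and the output A–B is taken across R2, so this is a voltage divider.
Series current: I = V1/(R1 + R2) = 12/(100 + 10) = 12/110 = 0.1091 A
V_R2 = I × R2 = V1 × R2/(R1 + R2) = 12 × 10/110 = 1.091 V

Final answer: 1.091 V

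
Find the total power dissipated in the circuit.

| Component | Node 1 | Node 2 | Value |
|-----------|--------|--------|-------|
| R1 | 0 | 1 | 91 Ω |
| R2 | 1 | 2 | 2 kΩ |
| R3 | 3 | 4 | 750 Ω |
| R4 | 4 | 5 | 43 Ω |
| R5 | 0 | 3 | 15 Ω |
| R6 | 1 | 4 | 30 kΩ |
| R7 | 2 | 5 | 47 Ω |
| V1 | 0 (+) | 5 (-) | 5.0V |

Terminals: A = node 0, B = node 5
Nodal analysis, taking node 5 as the 0 V reference.
Source V1 fixes V_0 = 5 V.
KCL at each unknown node (sum of currents leaving = 0; resistances in Ω):
  Node 1: (V_1 - 5)/91 + (V_1 - V_2)/2000 + (V_1 - V_4)/30000 = 0
  Node 2: (V_2 - V_1)/2000 + (V_2 - 0)/47 = 0
  Node 3: (V_3 - V_4)/750 + (V_3 - 5)/15 = 0
  Node 4: (V_4 - V_3)/750 + (V_4 - 0)/43 + (V_4 - V_1)/30000 = 0
Collecting terms (coefficients in siemens):
  0.01152·V_1 - 0.0005·V_2 - 0.00003333·V_4 = 0.05495
  0.02178·V_2 - 0.0005·V_1 = 0
  0.068·V_3 - 0.001333·V_4 = 0.3333
  0.02462·V_4 - 0.00003333·V_1 - 0.001333·V_3 = 0
Solving these 4 simultaneous equations (Gaussian elimination) gives:
  V_1 = 4.774 V, V_2 = 0.1096 V, V_3 = 4.907 V, V_4 = 0.2722 V
Power in each resistor, P = (ΔV)²/R:
  P_R1 = (5 - 4.774)²/91 = 0.0005607 W
  P_R2 = (4.774 - 0.1096)²/2000 = 0.01088 W
  P_R3 = (4.907 - 0.2722)²/750 = 0.02865 W
  P_R4 = (0.2722 - 0)²/43 = 0.001723 W
  P_R5 = (5 - 4.907)²/15 = 0.0005729 W
  P_R6 = (4.774 - 0.2722)²/30000 = 0.0006756 W
  P_R7 = (0.1096 - 0)²/47 = 0.0002557 W
P_total = P_R1 + P_R2 + P_R3 + P_R4 + P_R5 + P_R6 + P_R7 = 0.04331 W

Final answer: 0.04331 W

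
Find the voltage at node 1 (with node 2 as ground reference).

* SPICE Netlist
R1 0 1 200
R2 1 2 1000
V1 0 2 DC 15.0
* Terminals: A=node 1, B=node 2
Nodal analysis, taking node 2 as the 0 V reference.
Source V1 fixes V_0 = 15 V.
KCL at each unknown node (sum of currents leaving = 0; resistances in Ω):
  Node 1: (V_1 - 15)/200 + (V_1 - 0)/1000 = 0
Collecting terms: 0.006 × V_1 = 0.075  =>  V_1 = 12.5 V
The requested potential is V_1 = 12.5 V.

Final answer: V_1 = 12.5 V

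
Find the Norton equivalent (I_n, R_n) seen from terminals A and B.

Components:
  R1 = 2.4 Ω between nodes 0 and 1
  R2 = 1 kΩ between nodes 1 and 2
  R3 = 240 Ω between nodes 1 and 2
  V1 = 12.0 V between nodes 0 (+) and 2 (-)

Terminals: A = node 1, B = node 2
Find the Thévenin equivalent first; then I_n = V_th/R_th and R_n = R_th.
Step 1 — V_th is the open-circuit voltage V_A - V_B (nothing connected across the terminals).
Nodal analysis, taking node 2 as the 0 V reference.
Source V1 fixes V_0 = 12 V.
KCL at each unknown node (sum of currents leaving = 0; resistances in Ω):
  Node 1: (V_1 - 12)/2.4 + (V_1 - 0)/1000 + (V_1 - 0)/240 = 0
Collecting terms: 0.4218 × V_1 = 5  =>  V_1 = 11.85 V
V_th = V_1 - V_2 = 11.85 - 0 = 11.85 V
Step 2 — R_th: zero the source — replace V1 by a short circuit (node 2 merges into node 0) — and find the resistance seen between A (node 1) and B (node 0).
Reduce the network between node 1 (A) and node 0 (B) by series/parallel combination:
  Rp1 = R1 ‖ R2 ‖ R3 (parallel, all between nodes 0 and 1) = 1/(1/2.4 + 1/1000 + 1/240) = 2.371 Ω
R_th = 2.371 Ω
I_n = V_th/R_th = 11.85/2.371 = 5 A, and R_n = R_th = 2.371 Ω

Final answer: I_n = 5 A, R_n = 2.371 Ω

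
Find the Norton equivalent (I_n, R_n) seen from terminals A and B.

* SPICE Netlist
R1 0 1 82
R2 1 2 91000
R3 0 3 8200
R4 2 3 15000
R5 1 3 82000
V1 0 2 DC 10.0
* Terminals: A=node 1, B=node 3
Find the Thévenin equivalent first; then I_n = V_th/R_th and R_n = R_th.
Step 1 — V_th is the open-circuit voltage V_A - V_B (nothing connected across the terminals).
Nodal analysis, taking node 2 as the 0 V reference.
Source V1 fixes V_0 = 10 V.
KCL at each unknown node (sum of currents leaving = 0; resistances in Ω):
  Node 1: (V_1 - 10)/82 + (V_1 - 0)/91000 + (V_1 - V_3)/82000 = 0
  Node 3: (V_3 - 10)/8200 + (V_3 - 0)/15000 + (V_3 - V_1)/82000 = 0
Collecting terms (coefficients in siemens):
  0.01222·V_1 - 0.0000122·V_3 = 0.122
  0.0002008·V_3 - 0.0000122·V_1 = 0.00122
Determinant D = (0.01222)(0.0002008) - (-0.0000122)(-0.0000122) = 0.000002453
V_1 = [(0.122)(0.0002008) - (-0.0000122)(0.00122)]/D = 9.988 V
V_3 = [(0.01222)(0.00122) - (0.122)(-0.0000122)]/D = 6.679 V
V_th = V_1 - V_3 = 9.988 - 6.679 = 3.308 V
Step 2 — R_th: zero the source — replace V1 by a short circuit (node 2 merges into node 0) — and find the resistance seen between A (node 1) and B (node 3).
Reduce the network between node 1 (A) and node 3 (B) by series/parallel combination:
  Rp1 = R1 ‖ R2 (parallel, both between nodes 0 and 1) = 1/(1/82 + 1/91000) = 81.93 Ω
  Rp2 = R3 ‖ R4 (parallel, both between nodes 0 and 3) = 1/(1/8200 + 1/15000) = 5302 Ω
  Rs1 = Rp1 + Rp2 (series, joined only at node 0) = 81.93 + 5302 = 5384 Ω
  Rp3 = R5 ‖ Rs1 (parallel, both between nodes 1 and 3) = 1/(1/82000 + 1/5384) = 5052 Ω
R_th = 5.052 kΩ
I_n = V_th/R_th = 3.308/5052 = 0.0006548 A, and R_n = R_th = 5.052 kΩ

Final answer: I_n = 0.0006548 A, R_n = 5.052 kΩ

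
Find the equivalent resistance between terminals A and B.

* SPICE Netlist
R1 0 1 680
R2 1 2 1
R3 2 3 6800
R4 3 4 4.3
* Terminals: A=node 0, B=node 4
Reduce the network between node 0 (A) and node 4 (B) by series/parallel combination:
  Rs1 = R1 + R2 (series, joined only at node 1) = 680 + 1 = 681 Ω
  Rs2 = R3 + Rs1 (series, joined only at node 2) = 6800 + 681 = 7481 Ω
  Rs3 = R4 + Rs2 (series, joined only at node 3) = 4.3 + 7481 = 7485 Ω
R_eq = 7.485 kΩ

Final answer: 7.485 kΩ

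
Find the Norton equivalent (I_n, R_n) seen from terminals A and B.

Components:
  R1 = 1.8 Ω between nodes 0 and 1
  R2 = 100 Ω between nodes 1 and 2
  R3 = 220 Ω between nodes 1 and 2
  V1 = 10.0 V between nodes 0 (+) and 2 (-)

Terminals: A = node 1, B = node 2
Find the Thévenin equivalent first; then I_n = V_th/R_th and R_n = R_th.
Step 1 — V_th is the open-circuit voltage V_A - V_B (nothing connected across the terminals).
Nodal analysis, taking node 2 as the 0 V reference.
Source V1 fixes V_0 = 10 V.
KCL at each unknown node (sum of currents leaving = 0; resistances in Ω):
  Node 1: (V_1 - 10)/1.8 + (V_1 - 0)/100 + (V_1 - 0)/220 = 0
Collecting terms: 0.5701 × V_1 = 5.556  =>  V_1 = 9.745 V
V_th = V_1 - V_2 = 9.745 - 0 = 9.745 V
Step 2 — R_th: zero the source — replace V1 by a short circuit (node 2 merges into node 0) — and find the resistance seen between A (node 1) and B (node 0).
Reduce the network between node 1 (A) and node 0 (B) by series/parallel combination:
  Rp1 = R1 ‖ R2 ‖ R3 (parallel, all between nodes 0 and 1) = 1/(1/1.8 + 1/100 + 1/220) = 1.754 Ω
R_th = 1.754 Ω
I_n = V_th/R_th = 9.745/1.754 = 5.556 A, and R_n = R_th = 1.754 Ω

Final answer: I_n = 5.556 A, R_n = 1.754 Ω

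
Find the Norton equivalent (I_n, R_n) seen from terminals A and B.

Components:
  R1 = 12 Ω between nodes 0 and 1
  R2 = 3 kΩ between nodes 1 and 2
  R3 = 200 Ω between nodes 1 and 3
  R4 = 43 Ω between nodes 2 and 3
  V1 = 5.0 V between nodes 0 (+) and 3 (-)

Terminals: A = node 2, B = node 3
Find the Thévenin equivalent first; then I_n = V_th/R_th and R_n = R_th.
Step 1 — V_th is the open-circuit voltage V_A - V_B (nothing connected across the terminals).
Nodal analysis, taking node 3 as the 0 V reference.
Source V1 fixes V_0 = 5 V.
KCL at each unknown node (sum of currents leaving = 0; resistances in Ω):
  Node 1: (V_1 - 5)/12 + (V_1 - V_2)/3000 + (V_1 - 0)/200 = 0
  Node 2: (V_2 - V_1)/3000 + (V_2 - 0)/43 = 0
Collecting terms (coefficients in siemens):
  0.08867·V_1 - 0.0003333·V_2 = 0.4167
  0.02359·V_2 - 0.0003333·V_1 = 0
Determinant D = (0.08867)(0.02359) - (-0.0003333)(-0.0003333) = 0.002091
V_1 = [(0.4167)(0.02359) - (-0.0003333)(0)]/D = 4.699 V
V_2 = [(0.08867)(0) - (0.4167)(-0.0003333)]/D = 0.06641 V
V_th = V_2 - V_3 = 0.06641 - 0 = 0.06641 V
Step 2 — R_th: zero the source — replace V1 by a short circuit (node 3 merges into node 0) — and find the resistance seen between A (node 2) and B (node 0).
Reduce the network between node 2 (A) and node 0 (B) by series/parallel combination:
  Rp1 = R1 ‖ R3 (parallel, both between nodes 0 and 1) = 1/(1/12 + 1/200) = 11.32 Ω
  Rs1 = R2 + Rp1 (series, joined only at node 1) = 3000 + 11.32 = 3011 Ω
  Rp2 = R4 ‖ Rs1 (parallel, both between nodes 0 and 2) = 1/(1/43 + 1/3011) = 42.39 Ω
R_th = 42.39 Ω
I_n = V_th/R_th = 0.06641/42.39 = 0.001566 A, and R_n = R_th = 42.39 Ω

Final answer: I_n = 0.001566 A, R_n = 42.39 Ω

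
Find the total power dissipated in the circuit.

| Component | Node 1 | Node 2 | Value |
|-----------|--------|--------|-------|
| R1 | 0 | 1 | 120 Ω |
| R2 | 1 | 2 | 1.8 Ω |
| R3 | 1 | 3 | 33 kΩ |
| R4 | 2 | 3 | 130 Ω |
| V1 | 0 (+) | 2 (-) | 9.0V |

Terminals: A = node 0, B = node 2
Nodal analysis, taking node 2 as the 0 V reference.
Source V1 fixes V_0 = 9 V.
KCL at each unknown node (sum of currents leaving = 0; resistances in Ω):
  Node 1: (V_1 - 9)/120 + (V_1 - 0)/1.8 + (V_1 - V_3)/33000 = 0
  Node 3: (V_3 - V_1)/33000 + (V_3 - 0)/130 = 0
Collecting terms (coefficients in siemens):
  0.5639·V_1 - 0.0000303·V_3 = 0.075
  0.007723·V_3 - 0.0000303·V_1 = 0
Determinant D = (0.5639)(0.007723) - (-0.0000303)(-0.0000303) = 0.004355
V_1 = [(0.075)(0.007723) - (-0.0000303)(0)]/D = 0.133 V
V_3 = [(0.5639)(0) - (0.075)(-0.0000303)]/D = 0.0005219 V
Power in each resistor, P = (ΔV)²/R:
  P_R1 = (9 - 0.133)²/120 = 0.6552 W
  P_R2 = (0.133 - 0)²/1.8 = 0.009827 W
  P_R3 = (0.133 - 0.0005219)²/33000 = 0.0000005318 W
  P_R4 = (0 - 0.0005219)²/130 = 0.000000002095 W
P_total = P_R1 + P_R2 + P_R3 + P_R4 = 0.665 W

Final answer: 0.665 W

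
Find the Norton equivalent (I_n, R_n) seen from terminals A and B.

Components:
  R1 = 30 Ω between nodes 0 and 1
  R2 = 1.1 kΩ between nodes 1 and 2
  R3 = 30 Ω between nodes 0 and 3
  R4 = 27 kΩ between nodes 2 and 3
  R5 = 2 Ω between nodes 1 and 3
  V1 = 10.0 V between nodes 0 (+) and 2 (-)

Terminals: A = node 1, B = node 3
Find the Thévenin equivalent first; then I_n = V_th/R_th and R_n = R_th.
Step 1 — V_th is the open-circuit voltage V_A - V_B (nothing connected across the terminals).
Nodal analysis, taking node 2 as the 0 V reference.
Source V1 fixes V_0 = 10 V.
KCL at each unknown node (sum of currents leaving = 0; resistances in Ω):
  Node 1: (V_1 - 10)/30 + (V_1 - 0)/1100 + (V_1 - V_3)/2 = 0
  Node 3: (V_3 - 10)/30 + (V_3 - 0)/27000 + (V_3 - V_1)/2 = 0
Collecting terms (coefficients in siemens):
  0.5342·V_1 - 0.5·V_3 = 0.3333
  0.5334·V_3 - 0.5·V_1 = 0.3333
Determinant D = (0.5342)(0.5334) - (-0.5)(-0.5) = 0.03495
V_1 = [(0.3333)(0.5334) - (-0.5)(0.3333)]/D = 9.856 V
V_3 = [(0.5342)(0.3333) - (0.3333)(-0.5)]/D = 9.864 V
V_th = V_1 - V_3 = 9.856 - 9.864 = -0.008317 V
Step 2 — R_th: zero the source — replace V1 by a short circuit (node 2 merges into node 0) — and find the resistance seen between A (node 1) and B (node 3).
Reduce the network between node 1 (A) and node 3 (B) by series/parallel combination:
  Rp1 = R1 ‖ R2 (parallel, both between nodes 0 and 1) = 1/(1/30 + 1/1100) = 29.2 Ω
  Rp2 = R3 ‖ R4 (parallel, both between nodes 0 and 3) = 1/(1/30 + 1/27000) = 29.97 Ω
  Rs1 = Rp1 + Rp2 (series, joined only at node 0) = 29.2 + 29.97 = 59.17 Ω
  Rp3 = R5 ‖ Rs1 (parallel, both between nodes 1 and 3) = 1/(1/2 + 1/59.17) = 1.935 Ω
R_th = 1.935 Ω
I_n = V_th/R_th = -0.008317/1.935 = -0.004299 A, and R_n = R_th = 1.935 Ω

Final answer: I_n = -0.004299 A, R_n = 1.935 Ω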